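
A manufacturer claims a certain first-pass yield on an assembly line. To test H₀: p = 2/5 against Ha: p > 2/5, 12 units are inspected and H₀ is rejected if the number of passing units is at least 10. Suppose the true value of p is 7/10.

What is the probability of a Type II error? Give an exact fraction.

149436930429/200000000000

β = P(fail to reject H₀ | Ha true) = P(Y ≤ 9 | p = 7/10), Y ~ Binomial(12, 7/10).
Equivalently, β = 1 − P(Y ≥ 10) = 149436930429/200000000000.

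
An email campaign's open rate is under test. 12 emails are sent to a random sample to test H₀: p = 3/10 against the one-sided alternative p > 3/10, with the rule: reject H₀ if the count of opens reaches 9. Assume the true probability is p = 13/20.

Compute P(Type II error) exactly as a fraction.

Under the alternative p = 13/20, S ~ Binomial(12, 13/20); β is the probability the test does not reject, P(S < 9).
Equivalently, β = 1 − P(S ≥ 9) = 535222111290433/819200000000000.

535222111290433/819200000000000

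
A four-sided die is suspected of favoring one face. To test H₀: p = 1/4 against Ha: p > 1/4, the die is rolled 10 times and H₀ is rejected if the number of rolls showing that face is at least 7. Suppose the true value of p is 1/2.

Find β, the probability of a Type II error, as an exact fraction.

53/64

A Type II error is failing to reject when Ha holds: with p = 1/2, β = P(S ≤ 6).
Adding the binomial probabilities P(S=0)+…+P(S=6) at p = 1/2 gives 53/64.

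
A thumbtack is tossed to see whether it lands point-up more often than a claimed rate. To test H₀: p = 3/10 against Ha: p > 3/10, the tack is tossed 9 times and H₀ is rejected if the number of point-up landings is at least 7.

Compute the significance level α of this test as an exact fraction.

Under H₀, K ~ Binomial(9, 3/10), and α = P(K ≥ 7).
P(K ≥ 7) = Σ_{j=7}^{9} C(9,j)·(3/10)^j·(7/10)^{9-j} = 2145447/500000000.

2145447/500000000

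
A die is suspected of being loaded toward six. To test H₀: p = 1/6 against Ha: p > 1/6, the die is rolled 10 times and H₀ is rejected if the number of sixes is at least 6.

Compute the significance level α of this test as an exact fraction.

24571/10077696

The Type I error probability is α = P(X ≥ 6) computed under H₀, where X ~ Binomial(10, 1/6).
Adding the binomial terms for j = 6 through 10 with p = 1/6 yields 24571/10077696.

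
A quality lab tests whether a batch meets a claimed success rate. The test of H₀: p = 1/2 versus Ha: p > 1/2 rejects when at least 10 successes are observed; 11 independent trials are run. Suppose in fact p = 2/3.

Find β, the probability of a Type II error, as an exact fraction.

163835/177147

β = P(fail to reject H₀ | Ha true) = P(K ≤ 9 | p = 2/3), K ~ Binomial(11, 2/3).
Adding the binomial probabilities P(K=0)+…+P(K=9) at p = 2/3 gives 163835/177147.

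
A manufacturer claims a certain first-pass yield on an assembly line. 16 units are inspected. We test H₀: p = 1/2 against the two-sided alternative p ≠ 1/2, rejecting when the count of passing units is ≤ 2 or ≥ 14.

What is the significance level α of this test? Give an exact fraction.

137/32768

The significance level is the null-hypothesis probability of the rejection region {≤2} ∪ {≥14}.
The two tails are symmetric, so α = 2·(1 + 16 + 120)/2^16 = 274/65536 = 137/32768.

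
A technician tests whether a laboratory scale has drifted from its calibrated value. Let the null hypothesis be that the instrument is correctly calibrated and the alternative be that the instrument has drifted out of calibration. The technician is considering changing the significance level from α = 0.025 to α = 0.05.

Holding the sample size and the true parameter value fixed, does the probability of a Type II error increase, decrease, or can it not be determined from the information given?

It decreases.

A larger α widens the rejection region, so when the alternative is true more outcomes lead to rejection — failing to reject becomes less likely.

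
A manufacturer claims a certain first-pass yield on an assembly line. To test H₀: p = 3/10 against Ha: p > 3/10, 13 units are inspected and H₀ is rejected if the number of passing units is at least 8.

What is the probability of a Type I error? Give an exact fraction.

45557031771/2500000000000

α = P(reject H₀ | H₀ true) = P(S ≥ 8 | p = 3/10), with S ~ Binomial(13, 3/10).
Adding the binomial terms for j = 8 through 13 with p = 3/10 yields 45557031771/2500000000000.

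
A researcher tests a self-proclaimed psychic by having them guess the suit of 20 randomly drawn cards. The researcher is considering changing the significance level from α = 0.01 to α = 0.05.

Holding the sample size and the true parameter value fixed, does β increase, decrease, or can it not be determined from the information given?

It decreases.

A larger α widens the rejection region, so when the alternative is true more outcomes lead to rejection — failing to reject becomes less likely.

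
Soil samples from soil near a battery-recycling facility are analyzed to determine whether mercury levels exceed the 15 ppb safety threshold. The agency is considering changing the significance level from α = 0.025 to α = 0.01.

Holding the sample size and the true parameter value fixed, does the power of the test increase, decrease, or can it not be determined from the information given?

It decreases.

Tightening α shrinks the rejection region. When Ha holds, fewer sample outcomes clear the stricter threshold, so more fall in the acceptance region.
Since power = 1 − β and β increases, power decreases.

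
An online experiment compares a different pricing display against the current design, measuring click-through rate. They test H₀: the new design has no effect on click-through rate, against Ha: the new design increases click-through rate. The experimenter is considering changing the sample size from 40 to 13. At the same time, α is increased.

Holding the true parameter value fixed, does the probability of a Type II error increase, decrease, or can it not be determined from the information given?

The first change alone would make β increase; the second alone would make β decrease. Which effect dominates depends on the magnitudes, which are not given.

Cannot be determined from the information given.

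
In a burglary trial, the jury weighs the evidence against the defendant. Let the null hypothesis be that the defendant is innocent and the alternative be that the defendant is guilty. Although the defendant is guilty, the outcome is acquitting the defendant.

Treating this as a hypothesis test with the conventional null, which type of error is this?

Type II error

'Acquitting the defendant' corresponds to failing to reject H₀.
H₀ was not rejected but H₀ is false — a Type II error (false negative).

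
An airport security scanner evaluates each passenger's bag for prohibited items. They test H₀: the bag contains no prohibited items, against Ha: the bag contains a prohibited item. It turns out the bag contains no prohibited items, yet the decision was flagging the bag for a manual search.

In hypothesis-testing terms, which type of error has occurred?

'Flagging the bag for a manual search' corresponds to rejecting H₀.
H₀ was rejected but H₀ is true — a Type I error (false positive).

Type I error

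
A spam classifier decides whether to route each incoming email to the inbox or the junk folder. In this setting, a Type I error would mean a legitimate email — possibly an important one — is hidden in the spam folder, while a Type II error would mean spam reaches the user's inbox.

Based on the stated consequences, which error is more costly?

Type I error

The Type I consequence (a legitimate email — possibly an important one — is hidden in the spam folder) is more severe than the Type II consequence (spam reaches the user's inbox).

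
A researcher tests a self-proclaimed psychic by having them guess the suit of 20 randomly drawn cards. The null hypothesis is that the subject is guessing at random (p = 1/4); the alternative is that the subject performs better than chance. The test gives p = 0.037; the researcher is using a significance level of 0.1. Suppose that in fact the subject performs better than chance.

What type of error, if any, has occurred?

No error (correct decision).

Since p = 0.037 < α = 0.1, H₀ is rejected.
H₀ is false (actually the subject performs better than chance).
The decision matches the true state — no error.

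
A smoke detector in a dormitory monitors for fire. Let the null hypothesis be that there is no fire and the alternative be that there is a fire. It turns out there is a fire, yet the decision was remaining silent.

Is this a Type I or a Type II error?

Type II error

'Remaining silent' corresponds to failing to reject H₀.
H₀ was not rejected but H₀ is false — a Type II error (false negative).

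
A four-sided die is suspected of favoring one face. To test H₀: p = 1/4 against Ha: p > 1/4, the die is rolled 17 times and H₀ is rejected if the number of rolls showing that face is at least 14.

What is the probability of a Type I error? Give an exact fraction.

4909/4294967296

α = P(reject H₀ | H₀ true) = P(X ≥ 14 | p = 1/4), with X ~ Binomial(17, 1/4).
Summing C(17,j)(1/4)^j(3/4)^{17−j} for j = 14,…,17 gives 4909/4294967296.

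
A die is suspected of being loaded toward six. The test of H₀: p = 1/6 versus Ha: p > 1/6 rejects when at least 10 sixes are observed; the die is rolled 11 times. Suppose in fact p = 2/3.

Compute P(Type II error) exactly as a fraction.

163835/177147

A Type II error is failing to reject when Ha holds: with p = 2/3, β = P(X ≤ 9).
Summing C(11,j)·(2/3)^j·(1/3)^{11-j} for j = 0..9 gives 163835/177147.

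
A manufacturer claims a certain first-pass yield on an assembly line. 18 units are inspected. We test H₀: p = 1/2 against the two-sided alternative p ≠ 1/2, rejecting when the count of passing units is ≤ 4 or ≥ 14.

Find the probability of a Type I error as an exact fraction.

The significance level is the null-hypothesis probability of the rejection region {≤4} ∪ {≥14}.
The two tails are symmetric, so α = 2·(1 + 18 + 153 + 816 + 3060)/2^18 = 8096/262144 = 253/8192.

253/8192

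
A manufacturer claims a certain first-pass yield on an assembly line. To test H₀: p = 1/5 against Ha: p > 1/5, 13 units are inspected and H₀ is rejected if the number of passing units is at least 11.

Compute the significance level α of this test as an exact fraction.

1301/1220703125

The Type I error probability is α = P(K ≥ 11) computed under H₀, where K ~ Binomial(13, 1/5).
Summing C(13,j)(1/5)^j(4/5)^{13−j} for j = 11,…,13 gives 1301/1220703125.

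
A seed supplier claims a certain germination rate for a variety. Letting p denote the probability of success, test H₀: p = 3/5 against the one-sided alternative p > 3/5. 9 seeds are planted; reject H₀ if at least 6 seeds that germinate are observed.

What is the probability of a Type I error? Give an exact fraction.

Under H₀, Y ~ Binomial(9, 3/5), and α = P(Y ≥ 6).
Adding the binomial terms for j = 6 through 9 with p = 3/5 yields 942597/1953125.

942597/1953125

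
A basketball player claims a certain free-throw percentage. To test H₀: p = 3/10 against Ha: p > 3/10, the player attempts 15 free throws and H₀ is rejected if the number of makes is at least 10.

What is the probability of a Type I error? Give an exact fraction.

α = P(reject H₀ | H₀ true) = P(S ≥ 10 | p = 3/10), with S ~ Binomial(15, 3/10).
Summing C(15,j)(3/10)^j(7/10)^{15−j} for j = 10,…,15 gives 913130252109/250000000000000.

913130252109/250000000000000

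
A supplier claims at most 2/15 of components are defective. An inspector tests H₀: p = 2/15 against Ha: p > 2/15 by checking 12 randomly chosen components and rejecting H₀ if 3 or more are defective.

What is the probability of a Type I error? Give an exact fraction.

Under H₀, Y ~ Binomial(12, 2/15); the Type I error rate is P(Y ≥ 3).
α = 1 − P(Y ≤ 2) = 1 − 20540915285501/25949267578125 = 5408352292624/25949267578125.

5408352292624/25949267578125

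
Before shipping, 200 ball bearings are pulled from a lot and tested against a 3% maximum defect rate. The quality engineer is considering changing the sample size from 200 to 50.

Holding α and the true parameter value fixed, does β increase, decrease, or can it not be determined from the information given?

A smaller sample increases the standard error, so the sampling distributions under H₀ and Ha overlap more.

It increases.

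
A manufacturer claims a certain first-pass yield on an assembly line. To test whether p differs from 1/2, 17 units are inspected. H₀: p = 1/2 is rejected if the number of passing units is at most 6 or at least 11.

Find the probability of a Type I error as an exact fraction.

Under H₀, S ~ Binomial(17, 1/2); α is the probability of landing in either tail, P(S ≤ 6) + P(S ≥ 11).
By symmetry, α = 2·P(S ≤ 6) = 2·(1 + 17 + 136 + 680 + 2380 + 6188 + 12376)/131072 = 43556/131072 = 10889/32768.

10889/32768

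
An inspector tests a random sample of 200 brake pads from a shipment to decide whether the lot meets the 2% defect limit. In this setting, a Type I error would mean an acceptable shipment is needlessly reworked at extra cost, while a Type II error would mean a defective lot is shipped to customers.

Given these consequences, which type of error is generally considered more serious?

Type II error

The Type II consequence (a defective lot is shipped to customers) is more severe than the Type I consequence (an acceptable shipment is needlessly reworked at extra cost).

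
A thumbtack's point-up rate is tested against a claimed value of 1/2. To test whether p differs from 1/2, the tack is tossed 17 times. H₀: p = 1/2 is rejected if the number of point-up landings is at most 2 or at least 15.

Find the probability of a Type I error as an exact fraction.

77/32768

The significance level is the null-hypothesis probability of the rejection region {≤2} ∪ {≥15}.
The two tails are symmetric, so α = 2·(1 + 17 + 136)/2^17 = 308/131072 = 77/32768.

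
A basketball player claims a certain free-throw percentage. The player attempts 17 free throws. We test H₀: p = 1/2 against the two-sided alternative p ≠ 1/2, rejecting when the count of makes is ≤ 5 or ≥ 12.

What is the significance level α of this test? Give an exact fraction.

Under H₀, Y ~ Binomial(17, 1/2); α is the probability of landing in either tail, P(Y ≤ 5) + P(Y ≥ 12).
The two tails are symmetric, so α = 2·(1 + 17 + 136 + 680 + 2380 + 6188)/2^17 = 18804/131072 = 4701/32768.

4701/32768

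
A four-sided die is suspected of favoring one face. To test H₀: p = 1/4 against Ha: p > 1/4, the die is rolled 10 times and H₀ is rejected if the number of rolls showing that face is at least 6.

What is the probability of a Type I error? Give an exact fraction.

10343/524288

Under H₀, Y ~ Binomial(10, 1/4), and α = P(Y ≥ 6).
P(Y ≥ 6) = Σ_{j=6}^{10} C(10,j)·(1/4)^j·(3/4)^{10-j} = 10343/524288.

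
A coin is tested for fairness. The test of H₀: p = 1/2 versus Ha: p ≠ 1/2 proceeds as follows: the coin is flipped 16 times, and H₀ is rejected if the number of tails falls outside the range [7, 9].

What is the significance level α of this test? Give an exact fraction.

The significance level is the null-hypothesis probability of the rejection region {≤6} ∪ {≥10}.
The two tails are symmetric, so α = 2·(1 + 16 + 120 + 560 + 1820 + 4368 + 8008)/2^16 = 29786/65536 = 14893/32768.

14893/32768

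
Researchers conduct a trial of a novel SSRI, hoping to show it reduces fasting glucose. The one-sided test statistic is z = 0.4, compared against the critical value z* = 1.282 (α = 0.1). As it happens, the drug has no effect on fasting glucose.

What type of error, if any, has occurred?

The conventional null hypothesis is that the drug has no effect on fasting glucose.
Since z = 0.4 ≤ z* = 1.282, H₀ is not rejected.
H₀ is true (actually the drug has no effect on fasting glucose).
The decision matches the true state — no error.

Neither — the decision is correct.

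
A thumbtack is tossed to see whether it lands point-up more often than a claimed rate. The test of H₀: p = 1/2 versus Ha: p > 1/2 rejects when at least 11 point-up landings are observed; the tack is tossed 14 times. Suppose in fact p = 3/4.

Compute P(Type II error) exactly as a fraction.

β = P(fail to reject H₀ | Ha true) = P(S ≤ 10 | p = 3/4), S ~ Binomial(14, 3/4).
Adding the binomial probabilities P(S=0)+…+P(S=10) at p = 3/4 gives 64244663/134217728.

64244663/134217728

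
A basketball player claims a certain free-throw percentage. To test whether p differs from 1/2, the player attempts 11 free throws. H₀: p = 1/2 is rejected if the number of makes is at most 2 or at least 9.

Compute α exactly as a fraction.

67/1024

The significance level is the null-hypothesis probability of the rejection region {≤2} ∪ {≥9}.
By symmetry, α = 2·P(X ≤ 2) = 2·(1 + 11 + 55)/2048 = 134/2048 = 67/1024.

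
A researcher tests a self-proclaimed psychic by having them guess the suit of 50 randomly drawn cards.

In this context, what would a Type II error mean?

With the conventional null hypothesis that the subject is guessing at random (p = 1/4):
A Type II error is failing to reject H₀ when H₀ is false.
Here that means concluding there is no evidence of ability when actually the subject performs better than chance.

A Type II error would mean concluding that the subject is guessing at random (p = 1/4) (or at least failing to establish that the subject performs better than chance) when in fact the subject performs better than chance.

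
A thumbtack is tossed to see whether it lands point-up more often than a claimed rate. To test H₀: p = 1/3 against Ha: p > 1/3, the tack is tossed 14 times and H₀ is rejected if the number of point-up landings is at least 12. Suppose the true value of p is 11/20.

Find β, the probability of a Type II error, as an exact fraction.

A Type II error is failing to reject when Ha holds: with p = 11/20, β = P(S ≤ 11).
Equivalently, β = 1 − P(S ≥ 12) = 805268516435735481/819200000000000000.

805268516435735481/819200000000000000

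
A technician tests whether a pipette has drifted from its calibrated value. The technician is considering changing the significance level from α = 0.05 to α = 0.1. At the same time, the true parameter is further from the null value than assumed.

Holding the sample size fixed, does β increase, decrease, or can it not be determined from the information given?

It decreases.

Relaxing α lowers the evidence threshold; under Ha, outcomes that previously fell short now trigger rejection. The further the true parameter sits from the null value, the more of the Ha sampling distribution falls in the rejection region. Both changes push β in the same direction.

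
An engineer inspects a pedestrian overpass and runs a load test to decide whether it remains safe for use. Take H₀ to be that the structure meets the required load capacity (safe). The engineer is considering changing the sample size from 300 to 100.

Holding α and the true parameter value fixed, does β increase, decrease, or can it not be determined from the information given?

Reducing n widens both sampling distributions, so the test has less ability to distinguish Ha from H₀.

It increases.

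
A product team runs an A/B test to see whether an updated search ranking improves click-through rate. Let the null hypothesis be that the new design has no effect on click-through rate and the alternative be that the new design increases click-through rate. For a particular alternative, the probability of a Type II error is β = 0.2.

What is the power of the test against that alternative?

0.8

Power = 1 − β = 1 − 0.2 = 0.8.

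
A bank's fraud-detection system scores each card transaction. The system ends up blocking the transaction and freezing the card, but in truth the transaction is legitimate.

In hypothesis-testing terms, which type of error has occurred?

Type I error

The null hypothesis here is that the transaction is legitimate.
'Blocking the transaction and freezing the card' corresponds to rejecting H₀.
H₀ was rejected but H₀ is true — a Type I error (false positive).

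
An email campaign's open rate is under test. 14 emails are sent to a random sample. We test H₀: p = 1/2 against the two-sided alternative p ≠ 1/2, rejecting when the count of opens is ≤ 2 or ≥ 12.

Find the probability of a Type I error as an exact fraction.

Under H₀, K ~ Binomial(14, 1/2); α is the probability of landing in either tail, P(K ≤ 2) + P(K ≥ 12).
Each tail has probability (1 + 14 + 91)/16384; doubling gives α = 212/16384 = 53/4096.

53/4096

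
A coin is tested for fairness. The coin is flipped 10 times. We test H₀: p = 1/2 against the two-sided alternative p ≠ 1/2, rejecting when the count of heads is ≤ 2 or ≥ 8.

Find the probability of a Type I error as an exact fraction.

α = P(S ≤ 2 or S ≥ 8 | p = 1/2), S ~ Binomial(10, 1/2).
By symmetry, α = 2·P(S ≤ 2) = 2·(1 + 10 + 45)/1024 = 112/1024 = 7/64.

7/64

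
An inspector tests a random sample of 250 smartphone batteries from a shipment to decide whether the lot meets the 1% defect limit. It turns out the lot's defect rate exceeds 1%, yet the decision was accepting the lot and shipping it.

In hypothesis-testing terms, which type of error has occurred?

Type II error

The null hypothesis here is that the lot's defect rate is 1% (within specification).
'Accepting the lot and shipping it' corresponds to failing to reject H₀.
H₀ was not rejected but H₀ is false — a Type II error (false negative).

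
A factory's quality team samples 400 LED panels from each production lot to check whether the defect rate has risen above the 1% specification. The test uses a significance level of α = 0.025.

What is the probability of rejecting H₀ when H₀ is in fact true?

The significance level α is, by definition, the probability of a Type I error — P(reject H₀ | H₀ true).

0.025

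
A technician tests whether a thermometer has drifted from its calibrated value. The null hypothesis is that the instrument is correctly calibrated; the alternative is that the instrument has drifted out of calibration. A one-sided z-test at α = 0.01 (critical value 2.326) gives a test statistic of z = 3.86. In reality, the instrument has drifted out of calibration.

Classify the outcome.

Since z = 3.86 > z* = 2.326, H₀ is rejected.
H₀ is false (actually the instrument has drifted out of calibration).
The decision matches the true state — no error.

No error (correct decision).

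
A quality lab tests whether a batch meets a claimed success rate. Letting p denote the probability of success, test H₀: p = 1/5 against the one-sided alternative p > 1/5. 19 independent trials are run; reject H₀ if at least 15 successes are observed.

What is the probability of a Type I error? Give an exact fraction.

211417/3814697265625

α = P(reject H₀ | H₀ true) = P(Y ≥ 15 | p = 1/5), with Y ~ Binomial(19, 1/5).
Summing C(19,j)(1/5)^j(4/5)^{19−j} for j = 15,…,19 gives 211417/3814697265625.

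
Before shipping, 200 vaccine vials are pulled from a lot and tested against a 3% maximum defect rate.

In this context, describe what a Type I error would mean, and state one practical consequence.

A Type I error would mean concluding that the lot's defect rate exceeds 3% when in fact the lot's defect rate is 3% (within specification). Consequence: a good lot is scrapped, wasting material and production time.

With the conventional null hypothesis that the lot's defect rate is 3% (within specification):
A Type I error is rejecting H₀ when H₀ is true.
Here that means rejecting the lot and scrapping or reworking it when actually the lot's defect rate is 3% (within specification).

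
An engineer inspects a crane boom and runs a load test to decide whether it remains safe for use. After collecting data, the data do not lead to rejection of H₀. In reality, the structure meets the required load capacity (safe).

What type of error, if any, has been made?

The conventional null hypothesis here is that the structure meets the required load capacity (safe).
The test retained a true H₀ — the decision matches the true state.

No error — this is a correct decision.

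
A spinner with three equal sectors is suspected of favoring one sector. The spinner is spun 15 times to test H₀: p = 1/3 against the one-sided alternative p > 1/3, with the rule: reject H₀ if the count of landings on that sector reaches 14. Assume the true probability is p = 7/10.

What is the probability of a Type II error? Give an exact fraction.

241183100052963/250000000000000

A Type II error is failing to reject when Ha holds: with p = 7/10, β = P(K ≤ 13).
Equivalently, β = 1 − P(K ≥ 14) = 241183100052963/250000000000000.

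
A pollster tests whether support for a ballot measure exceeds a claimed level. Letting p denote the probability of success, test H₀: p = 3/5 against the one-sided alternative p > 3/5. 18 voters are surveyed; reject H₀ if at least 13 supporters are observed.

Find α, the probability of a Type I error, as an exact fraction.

796349989593/3814697265625

The Type I error probability is α = P(K ≥ 13) computed under H₀, where K ~ Binomial(18, 3/5).
Adding the binomial terms for j = 13 through 18 with p = 3/5 yields 796349989593/3814697265625.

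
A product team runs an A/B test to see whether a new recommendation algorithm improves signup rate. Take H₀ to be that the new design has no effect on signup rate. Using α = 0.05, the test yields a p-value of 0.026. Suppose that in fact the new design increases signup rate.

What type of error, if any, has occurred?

Since p = 0.026 < α = 0.05, H₀ is rejected.
H₀ is false (actually the new design increases signup rate).
The decision matches the true state — no error.

No error (correct decision).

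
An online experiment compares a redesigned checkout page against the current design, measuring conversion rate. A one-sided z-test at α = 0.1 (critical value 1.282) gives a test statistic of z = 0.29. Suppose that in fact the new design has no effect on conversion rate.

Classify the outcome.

The conventional null hypothesis is that the new design has no effect on conversion rate.
Since z = 0.29 ≤ z* = 1.282, H₀ is not rejected.
H₀ is true (actually the new design has no effect on conversion rate).
The decision matches the true state — no error.

No error — this is a correct decision.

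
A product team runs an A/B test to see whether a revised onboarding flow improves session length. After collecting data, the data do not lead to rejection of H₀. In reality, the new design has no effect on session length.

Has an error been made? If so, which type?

No error — this is a correct decision.

The conventional null hypothesis here is that the new design has no effect on session length.
The test retained a true H₀ — the decision matches the true state.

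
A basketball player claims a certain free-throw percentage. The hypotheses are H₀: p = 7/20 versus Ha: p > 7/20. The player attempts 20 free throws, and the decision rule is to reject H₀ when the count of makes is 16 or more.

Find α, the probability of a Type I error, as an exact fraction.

Under H₀, S ~ Binomial(20, 7/20), and α = P(S ≥ 16).
Summing C(20,j)(7/20)^j(13/20)^{20−j} for j = 16,…,20 gives 1309170390051900216169/26214400000000000000000000.

1309170390051900216169/26214400000000000000000000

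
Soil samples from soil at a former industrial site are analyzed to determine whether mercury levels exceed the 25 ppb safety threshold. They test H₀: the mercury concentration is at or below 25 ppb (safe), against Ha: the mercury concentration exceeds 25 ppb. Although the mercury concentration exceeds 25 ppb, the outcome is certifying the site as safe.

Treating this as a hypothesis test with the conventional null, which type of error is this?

'Certifying the site as safe' corresponds to failing to reject H₀.
H₀ was not rejected but H₀ is false — a Type II error (false negative).

Type II error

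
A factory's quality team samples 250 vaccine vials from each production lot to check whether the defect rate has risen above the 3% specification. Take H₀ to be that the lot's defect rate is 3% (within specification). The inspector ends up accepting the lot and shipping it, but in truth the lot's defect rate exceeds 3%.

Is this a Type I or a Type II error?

'Accepting the lot and shipping it' corresponds to failing to reject H₀.
H₀ was not rejected but H₀ is false — a Type II error (false negative).

Type II error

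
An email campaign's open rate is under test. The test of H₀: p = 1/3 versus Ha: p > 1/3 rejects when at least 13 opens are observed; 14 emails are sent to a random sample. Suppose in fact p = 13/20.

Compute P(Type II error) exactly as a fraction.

1604780863168259917/1638400000000000000

β = P(fail to reject H₀ | Ha true) = P(K ≤ 12 | p = 13/20), K ~ Binomial(14, 13/20).
Summing C(14,j)·(13/20)^j·(7/20)^{14-j} for j = 0..12 gives 1604780863168259917/1638400000000000000.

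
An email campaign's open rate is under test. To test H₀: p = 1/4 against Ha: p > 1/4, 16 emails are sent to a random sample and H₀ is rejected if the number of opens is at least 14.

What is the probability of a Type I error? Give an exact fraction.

Under H₀, Y ~ Binomial(16, 1/4), and α = P(Y ≥ 14).
Summing C(16,j)(1/4)^j(3/4)^{16−j} for j = 14,…,16 gives 1129/4294967296.

1129/4294967296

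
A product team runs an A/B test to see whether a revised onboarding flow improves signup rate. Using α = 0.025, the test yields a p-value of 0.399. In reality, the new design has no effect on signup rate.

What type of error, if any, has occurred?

Neither — the decision is correct.

The conventional null hypothesis is that the new design has no effect on signup rate.
Since p = 0.399 ≥ α = 0.025, H₀ is not rejected.
H₀ is true (actually the new design has no effect on signup rate).
The decision matches the true state — no error.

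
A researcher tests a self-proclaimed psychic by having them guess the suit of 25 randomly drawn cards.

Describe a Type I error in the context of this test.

A Type I error would mean concluding that the subject performs better than chance when in fact the subject is guessing at random (p = 1/4).

With the conventional null hypothesis that the subject is guessing at random (p = 1/4):
A Type I error is rejecting H₀ when H₀ is true.
Here that means concluding the subject has some ability beyond chance when actually the subject is guessing at random (p = 1/4).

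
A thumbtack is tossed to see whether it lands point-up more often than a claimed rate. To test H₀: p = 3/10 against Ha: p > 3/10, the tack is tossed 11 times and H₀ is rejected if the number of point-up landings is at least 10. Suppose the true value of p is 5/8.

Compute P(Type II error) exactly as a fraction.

4109420421/4294967296

β = P(fail to reject H₀ | Ha true) = P(Y ≤ 9 | p = 5/8), Y ~ Binomial(11, 5/8).
Adding the binomial probabilities P(Y=0)+…+P(Y=9) at p = 5/8 gives 4109420421/4294967296.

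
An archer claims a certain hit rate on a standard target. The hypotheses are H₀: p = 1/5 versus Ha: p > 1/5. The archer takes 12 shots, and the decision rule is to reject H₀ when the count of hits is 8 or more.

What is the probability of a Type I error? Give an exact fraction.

28381/48828125

Under H₀, Y ~ Binomial(12, 1/5), and α = P(Y ≥ 8).
P(Y ≥ 8) = Σ_{j=8}^{12} C(12,j)·(1/5)^j·(4/5)^{12-j} = 28381/48828125.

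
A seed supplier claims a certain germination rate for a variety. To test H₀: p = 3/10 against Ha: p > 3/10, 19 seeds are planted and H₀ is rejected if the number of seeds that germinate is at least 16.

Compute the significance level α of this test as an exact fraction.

1930258016361/1250000000000000000

α = P(reject H₀ | H₀ true) = P(K ≥ 16 | p = 3/10), with K ~ Binomial(19, 3/10).
Summing C(19,j)(3/10)^j(7/10)^{19−j} for j = 16,…,19 gives 1930258016361/1250000000000000000.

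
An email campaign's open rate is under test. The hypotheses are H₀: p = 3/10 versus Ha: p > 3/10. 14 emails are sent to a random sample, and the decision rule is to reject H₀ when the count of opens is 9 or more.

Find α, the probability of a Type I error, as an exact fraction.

The Type I error probability is α = P(S ≥ 9) computed under H₀, where S ~ Binomial(14, 3/10).
Summing C(14,j)(3/10)^j(7/10)^{14−j} for j = 9,…,14 gives 828852291297/100000000000000.

828852291297/100000000000000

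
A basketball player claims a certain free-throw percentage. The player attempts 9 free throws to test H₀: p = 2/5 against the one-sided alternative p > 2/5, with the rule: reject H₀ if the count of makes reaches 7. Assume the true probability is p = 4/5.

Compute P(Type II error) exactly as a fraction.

511333/1953125

Under the alternative p = 4/5, X ~ Binomial(9, 4/5); β is the probability the test does not reject, P(X < 7).
Summing C(9,j)·(4/5)^j·(1/5)^{9-j} for j = 0..6 gives 511333/1953125.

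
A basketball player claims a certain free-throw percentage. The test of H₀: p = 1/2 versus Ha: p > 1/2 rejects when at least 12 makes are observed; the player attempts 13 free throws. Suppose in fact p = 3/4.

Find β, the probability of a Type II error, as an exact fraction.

Under the alternative p = 3/4, X ~ Binomial(13, 3/4); β is the probability the test does not reject, P(X < 12).
Adding the binomial probabilities P(X=0)+…+P(X=11) at p = 3/4 gives 3662863/4194304.

3662863/4194304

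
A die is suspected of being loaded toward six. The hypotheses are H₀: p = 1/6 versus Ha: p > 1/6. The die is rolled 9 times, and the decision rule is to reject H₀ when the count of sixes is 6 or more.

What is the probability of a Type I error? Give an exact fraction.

5723/5038848

α = P(reject H₀ | H₀ true) = P(S ≥ 6 | p = 1/6), with S ~ Binomial(9, 1/6).
P(S ≥ 6) = Σ_{j=6}^{9} C(9,j)·(1/6)^j·(5/6)^{9-j} = 5723/5038848.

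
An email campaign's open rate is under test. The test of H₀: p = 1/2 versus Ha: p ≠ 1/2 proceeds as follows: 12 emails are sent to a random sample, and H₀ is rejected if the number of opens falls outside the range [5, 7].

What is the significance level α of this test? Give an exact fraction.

α = P(K ≤ 4 or K ≥ 8 | p = 1/2), K ~ Binomial(12, 1/2).
By symmetry, α = 2·P(K ≤ 4) = 2·(1 + 12 + 66 + 220 + 495)/4096 = 1588/4096 = 397/1024.

397/1024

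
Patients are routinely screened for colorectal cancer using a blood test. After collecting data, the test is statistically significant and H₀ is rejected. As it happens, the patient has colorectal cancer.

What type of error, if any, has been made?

No error — this is a correct decision.

The conventional null hypothesis here is that the patient does not have colorectal cancer.
The test rejected a false H₀ — the decision matches the true state.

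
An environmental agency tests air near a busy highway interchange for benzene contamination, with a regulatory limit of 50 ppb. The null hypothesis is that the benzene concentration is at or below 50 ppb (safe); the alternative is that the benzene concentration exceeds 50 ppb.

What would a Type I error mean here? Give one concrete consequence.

A Type I error is rejecting H₀ when H₀ is true.
Here that means declaring the site contaminated and ordering remediation when actually the benzene concentration is at or below 50 ppb (safe).

A Type I error would mean concluding that the benzene concentration exceeds 50 ppb when in fact the benzene concentration is at or below 50 ppb (safe). Consequence: a clean site is subjected to costly and unnecessary remediation.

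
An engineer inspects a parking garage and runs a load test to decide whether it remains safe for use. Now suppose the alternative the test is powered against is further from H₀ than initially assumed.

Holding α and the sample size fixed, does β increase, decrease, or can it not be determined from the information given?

The further the true parameter sits from the null value, the more of the Ha sampling distribution falls in the rejection region.

It decreases.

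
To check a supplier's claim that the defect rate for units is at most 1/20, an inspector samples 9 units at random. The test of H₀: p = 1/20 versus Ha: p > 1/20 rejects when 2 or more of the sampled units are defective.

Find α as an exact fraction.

The significance level is the probability, assuming p = 1/20, of seeing 2 or more defectives in 9 draws.
Computing the lower-tail complement: 1 − 118884941287/128000000000 = 9115058713/128000000000.

9115058713/128000000000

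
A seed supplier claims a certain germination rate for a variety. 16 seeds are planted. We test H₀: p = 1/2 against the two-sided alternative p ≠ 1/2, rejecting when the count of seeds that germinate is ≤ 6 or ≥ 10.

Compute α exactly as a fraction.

14893/32768

α = P(Y ≤ 6 or Y ≥ 10 | p = 1/2), Y ~ Binomial(16, 1/2).
The two tails are symmetric, so α = 2·(1 + 16 + 120 + 560 + 1820 + 4368 + 8008)/2^16 = 29786/65536 = 14893/32768.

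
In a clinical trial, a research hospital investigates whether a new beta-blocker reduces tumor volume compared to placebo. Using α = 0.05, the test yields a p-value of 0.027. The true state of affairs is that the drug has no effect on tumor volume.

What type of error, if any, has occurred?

The conventional null hypothesis is that the drug has no effect on tumor volume.
Since p = 0.027 < α = 0.05, H₀ is rejected.
H₀ is true (actually the drug has no effect on tumor volume).
Rejecting a true H₀ is a Type I error.

Type I error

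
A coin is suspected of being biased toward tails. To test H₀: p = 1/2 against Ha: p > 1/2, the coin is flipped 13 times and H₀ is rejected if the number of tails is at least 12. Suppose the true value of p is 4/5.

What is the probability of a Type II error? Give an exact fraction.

β = P(fail to reject H₀ | Ha true) = P(X ≤ 11 | p = 4/5), X ~ Binomial(13, 4/5).
Adding the binomial probabilities P(X=0)+…+P(X=11) at p = 4/5 gives 935490453/1220703125.

935490453/1220703125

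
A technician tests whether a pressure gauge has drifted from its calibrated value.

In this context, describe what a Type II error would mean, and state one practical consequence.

A Type II error would mean concluding that the instrument is correctly calibrated (or at least failing to establish that the instrument has drifted out of calibration) when in fact the instrument has drifted out of calibration. Consequence: an out-of-calibration instrument continues producing bad measurements.

With the conventional null hypothesis that the instrument is correctly calibrated:
A Type II error is failing to reject H₀ when H₀ is false.
Here that means leaving the instrument in service when actually the instrument has drifted out of calibration.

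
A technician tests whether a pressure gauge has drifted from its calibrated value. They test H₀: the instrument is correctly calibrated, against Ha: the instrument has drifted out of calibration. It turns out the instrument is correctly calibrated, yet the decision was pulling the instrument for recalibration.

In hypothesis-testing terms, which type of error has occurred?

Type I error

'Pulling the instrument for recalibration' corresponds to rejecting H₀.
H₀ was rejected but H₀ is true — a Type I error (false positive).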